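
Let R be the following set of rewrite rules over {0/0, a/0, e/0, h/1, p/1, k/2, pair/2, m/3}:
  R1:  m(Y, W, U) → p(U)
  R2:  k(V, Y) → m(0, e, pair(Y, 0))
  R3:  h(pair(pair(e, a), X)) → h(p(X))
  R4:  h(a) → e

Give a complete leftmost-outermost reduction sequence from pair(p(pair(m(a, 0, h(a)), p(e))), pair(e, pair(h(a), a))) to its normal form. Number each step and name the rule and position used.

pair(p(pair(p(e), p(e))), pair(e, pair(e, a)))

1. pair(p(pair(m(a, 0, h(a)), p(e))), pair(e, pair(h(a), a)))  →  pair(p(pair(p(h(a)), p(e))), pair(e, pair(h(a), a)))   [R1 at 1.1.1]
2. pair(p(pair(p(h(a)), p(e))), pair(e, pair(h(a), a)))  →  pair(p(pair(p(e), p(e))), pair(e, pair(h(a), a)))   [R4 at 1.1.1.1]
3. pair(p(pair(p(e), p(e))), pair(e, pair(h(a), a)))  →  pair(p(pair(p(e), p(e))), pair(e, pair(e, a)))   [R4 at 2.2.1]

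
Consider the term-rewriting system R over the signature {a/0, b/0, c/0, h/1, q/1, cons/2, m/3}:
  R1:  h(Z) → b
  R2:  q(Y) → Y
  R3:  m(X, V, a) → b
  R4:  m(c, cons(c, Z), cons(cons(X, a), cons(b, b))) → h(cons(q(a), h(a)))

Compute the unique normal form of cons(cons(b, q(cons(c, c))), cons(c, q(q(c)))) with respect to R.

1. cons(cons(b, q(cons(c, c))), cons(c, q(q(c))))  →  cons(cons(b, cons(c, c)), cons(c, q(q(c))))   [R2 at 1.2]
2. cons(cons(b, cons(c, c)), cons(c, q(q(c))))  →  cons(cons(b, cons(c, c)), cons(c, q(c)))   [R2 at 2.2]
3. cons(cons(b, cons(c, c)), cons(c, q(c)))  →  cons(cons(b, cons(c, c)), cons(c, c))   [R2 at 2.2]

cons(cons(b, cons(c, c)), cons(c, c))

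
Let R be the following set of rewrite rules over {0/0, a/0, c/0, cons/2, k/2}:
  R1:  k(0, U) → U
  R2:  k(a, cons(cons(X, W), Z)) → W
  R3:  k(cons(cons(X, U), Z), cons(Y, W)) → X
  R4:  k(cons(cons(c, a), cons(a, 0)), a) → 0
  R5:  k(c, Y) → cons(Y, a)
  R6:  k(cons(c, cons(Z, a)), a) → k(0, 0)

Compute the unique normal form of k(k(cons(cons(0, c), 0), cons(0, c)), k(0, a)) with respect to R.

a

1. k(k(cons(cons(0, c), 0), cons(0, c)), k(0, a))  →  k(0, k(0, a))   [R3 at 1]
2. k(0, k(0, a))  →  k(0, a)   [R1 at ε]
3. k(0, a)  →  a   [R1 at ε]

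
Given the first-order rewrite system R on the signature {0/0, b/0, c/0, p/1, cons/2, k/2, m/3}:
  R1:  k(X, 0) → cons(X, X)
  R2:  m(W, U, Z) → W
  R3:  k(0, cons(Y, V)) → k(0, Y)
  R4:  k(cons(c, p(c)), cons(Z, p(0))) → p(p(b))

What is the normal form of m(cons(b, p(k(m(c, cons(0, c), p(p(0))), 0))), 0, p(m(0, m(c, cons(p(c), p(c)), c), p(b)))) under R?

cons(b, p(cons(c, c)))

1. m(cons(b, p(k(m(c, cons(0, c), p(p(0))), 0))), 0, p(m(0, m(c, cons(p(c), p(c)), c), p(b))))  →  cons(b, p(k(m(c, cons(0, c), p(p(0))), 0)))   [R2 at ε]
2. cons(b, p(k(m(c, cons(0, c), p(p(0))), 0)))  →  cons(b, p(cons(m(c, cons(0, c), p(p(0))), m(c, cons(0, c), p(p(0))))))   [R1 at 2.1]
3. cons(b, p(cons(m(c, cons(0, c), p(p(0))), m(c, cons(0, c), p(p(0))))))  →  cons(b, p(cons(c, m(c, cons(0, c), p(p(0))))))   [R2 at 2.1.1]
4. cons(b, p(cons(c, m(c, cons(0, c), p(p(0))))))  →  cons(b, p(cons(c, c)))   [R2 at 2.1.2]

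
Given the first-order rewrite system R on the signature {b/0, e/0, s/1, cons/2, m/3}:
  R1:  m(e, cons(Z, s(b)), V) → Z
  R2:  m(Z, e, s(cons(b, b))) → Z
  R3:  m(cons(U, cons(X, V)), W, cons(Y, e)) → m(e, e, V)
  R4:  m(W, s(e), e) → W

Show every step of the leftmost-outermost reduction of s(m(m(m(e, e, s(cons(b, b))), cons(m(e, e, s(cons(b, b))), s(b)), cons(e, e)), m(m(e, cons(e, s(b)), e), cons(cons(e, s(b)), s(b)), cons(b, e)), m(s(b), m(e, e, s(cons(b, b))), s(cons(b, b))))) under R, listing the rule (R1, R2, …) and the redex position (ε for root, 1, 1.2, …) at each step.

s(e)

1. s(m(m(m(e, e, s(cons(b, b))), cons(m(e, e, s(cons(b, b))), s(b)), cons(e, e)), m(m(e, cons(e, s(b)), e), cons(cons(e, s(b)), s(b)), cons(b, e)), m(s(b), m(e, e, s(cons(b, b))), s(cons(b, b)))))  →  s(m(m(e, cons(m(e, e, s(cons(b, b))), s(b)), cons(e, e)), m(m(e, cons(e, s(b)), e), cons(cons(e, s(b)), s(b)), cons(b, e)), m(s(b), m(e, e, s(cons(b, b))), s(cons(b, b)))))   [R2 at 1.1.1]
2. s(m(m(e, cons(m(e, e, s(cons(b, b))), s(b)), cons(e, e)), m(m(e, cons(e, s(b)), e), cons(cons(e, s(b)), s(b)), cons(b, e)), m(s(b), m(e, e, s(cons(b, b))), s(cons(b, b)))))  →  s(m(m(e, e, s(cons(b, b))), m(m(e, cons(e, s(b)), e), cons(cons(e, s(b)), s(b)), cons(b, e)), m(s(b), m(e, e, s(cons(b, b))), s(cons(b, b)))))   [R1 at 1.1]
3. s(m(m(e, e, s(cons(b, b))), m(m(e, cons(e, s(b)), e), cons(cons(e, s(b)), s(b)), cons(b, e)), m(s(b), m(e, e, s(cons(b, b))), s(cons(b, b)))))  →  s(m(e, m(m(e, cons(e, s(b)), e), cons(cons(e, s(b)), s(b)), cons(b, e)), m(s(b), m(e, e, s(cons(b, b))), s(cons(b, b)))))   [R2 at 1.1]
4. s(m(e, m(m(e, cons(e, s(b)), e), cons(cons(e, s(b)), s(b)), cons(b, e)), m(s(b), m(e, e, s(cons(b, b))), s(cons(b, b)))))  →  s(m(e, m(e, cons(cons(e, s(b)), s(b)), cons(b, e)), m(s(b), m(e, e, s(cons(b, b))), s(cons(b, b)))))   [R1 at 1.2.1]
5. s(m(e, m(e, cons(cons(e, s(b)), s(b)), cons(b, e)), m(s(b), m(e, e, s(cons(b, b))), s(cons(b, b)))))  →  s(m(e, cons(e, s(b)), m(s(b), m(e, e, s(cons(b, b))), s(cons(b, b)))))   [R1 at 1.2]
6. s(m(e, cons(e, s(b)), m(s(b), m(e, e, s(cons(b, b))), s(cons(b, b)))))  →  s(e)   [R1 at 1]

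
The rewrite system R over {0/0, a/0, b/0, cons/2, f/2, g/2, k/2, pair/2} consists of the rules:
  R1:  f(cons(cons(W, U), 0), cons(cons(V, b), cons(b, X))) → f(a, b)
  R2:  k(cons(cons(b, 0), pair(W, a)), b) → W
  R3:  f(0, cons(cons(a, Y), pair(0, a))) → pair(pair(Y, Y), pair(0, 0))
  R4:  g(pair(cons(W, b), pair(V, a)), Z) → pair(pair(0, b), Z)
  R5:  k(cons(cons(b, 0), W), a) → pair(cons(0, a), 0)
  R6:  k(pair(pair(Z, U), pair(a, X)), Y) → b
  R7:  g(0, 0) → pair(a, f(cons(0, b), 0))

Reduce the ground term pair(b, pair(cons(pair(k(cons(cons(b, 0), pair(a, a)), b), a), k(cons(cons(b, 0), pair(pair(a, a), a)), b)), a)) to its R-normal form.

1. pair(b, pair(cons(pair(k(cons(cons(b, 0), pair(a, a)), b), a), k(cons(cons(b, 0), pair(pair(a, a), a)), b)), a))  →  pair(b, pair(cons(pair(a, a), k(cons(cons(b, 0), pair(pair(a, a), a)), b)), a))   [R2 at 2.1.1.1]
2. pair(b, pair(cons(pair(a, a), k(cons(cons(b, 0), pair(pair(a, a), a)), b)), a))  →  pair(b, pair(cons(pair(a, a), pair(a, a)), a))   [R2 at 2.1.2]

pair(b, pair(cons(pair(a, a), pair(a, a)), a))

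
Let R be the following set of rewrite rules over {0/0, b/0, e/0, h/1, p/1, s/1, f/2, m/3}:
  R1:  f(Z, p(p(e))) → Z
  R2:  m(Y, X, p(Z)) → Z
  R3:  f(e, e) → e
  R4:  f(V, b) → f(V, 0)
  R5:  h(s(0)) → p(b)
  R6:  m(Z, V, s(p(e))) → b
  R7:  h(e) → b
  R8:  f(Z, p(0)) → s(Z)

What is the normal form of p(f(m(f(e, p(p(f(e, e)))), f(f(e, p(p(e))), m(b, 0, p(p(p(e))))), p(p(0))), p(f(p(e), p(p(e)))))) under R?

1. p(f(m(f(e, p(p(f(e, e)))), f(f(e, p(p(e))), m(b, 0, p(p(p(e))))), p(p(0))), p(f(p(e), p(p(e))))))  →  p(f(p(0), p(f(p(e), p(p(e))))))   [R2 at 1.1]
2. p(f(p(0), p(f(p(e), p(p(e))))))  →  p(f(p(0), p(p(e))))   [R1 at 1.2.1]
3. p(f(p(0), p(p(e))))  →  p(p(0))   [R1 at 1]

p(p(0))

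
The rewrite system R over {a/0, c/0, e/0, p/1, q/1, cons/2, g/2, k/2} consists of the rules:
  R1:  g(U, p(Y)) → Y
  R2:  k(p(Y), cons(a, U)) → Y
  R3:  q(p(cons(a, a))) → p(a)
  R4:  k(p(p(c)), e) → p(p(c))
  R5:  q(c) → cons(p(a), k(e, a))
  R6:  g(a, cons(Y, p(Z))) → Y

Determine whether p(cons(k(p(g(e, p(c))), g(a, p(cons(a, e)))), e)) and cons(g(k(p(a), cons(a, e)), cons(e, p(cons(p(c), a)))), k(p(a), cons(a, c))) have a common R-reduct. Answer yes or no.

Reduce t₁ = p(cons(k(p(g(e, p(c))), g(a, p(cons(a, e)))), e)):
1. p(cons(k(p(g(e, p(c))), g(a, p(cons(a, e)))), e))  →  p(cons(k(p(c), g(a, p(cons(a, e)))), e))   [R1 at 1.1.1.1]
2. p(cons(k(p(c), g(a, p(cons(a, e)))), e))  →  p(cons(k(p(c), cons(a, e)), e))   [R1 at 1.1.2]
3. p(cons(k(p(c), cons(a, e)), e))  →  p(cons(c, e))   [R2 at 1.1]

Reduce t₂ = cons(g(k(p(a), cons(a, e)), cons(e, p(cons(p(c), a)))), k(p(a), cons(a, c))):
1. cons(g(k(p(a), cons(a, e)), cons(e, p(cons(p(c), a)))), k(p(a), cons(a, c)))  →  cons(g(a, cons(e, p(cons(p(c), a)))), k(p(a), cons(a, c)))   [R2 at 1.1]
2. cons(g(a, cons(e, p(cons(p(c), a)))), k(p(a), cons(a, c)))  →  cons(e, k(p(a), cons(a, c)))   [R6 at 1]
3. cons(e, k(p(a), cons(a, c)))  →  cons(e, a)   [R2 at 2]

no — NF(t₁) = p(cons(c, e)), NF(t₂) = cons(e, a)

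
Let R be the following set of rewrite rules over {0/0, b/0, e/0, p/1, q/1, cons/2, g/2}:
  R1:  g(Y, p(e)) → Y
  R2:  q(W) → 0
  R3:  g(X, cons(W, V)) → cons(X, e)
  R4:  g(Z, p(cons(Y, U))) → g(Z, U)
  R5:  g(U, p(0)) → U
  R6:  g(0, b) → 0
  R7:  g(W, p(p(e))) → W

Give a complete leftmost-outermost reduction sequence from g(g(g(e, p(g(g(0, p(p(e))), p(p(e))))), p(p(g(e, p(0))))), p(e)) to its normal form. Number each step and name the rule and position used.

e

1. g(g(g(e, p(g(g(0, p(p(e))), p(p(e))))), p(p(g(e, p(0))))), p(e))  →  g(g(e, p(g(g(0, p(p(e))), p(p(e))))), p(p(g(e, p(0)))))   [R1 at ε]
2. g(g(e, p(g(g(0, p(p(e))), p(p(e))))), p(p(g(e, p(0)))))  →  g(g(e, p(g(0, p(p(e))))), p(p(g(e, p(0)))))   [R7 at 1.2.1]
3. g(g(e, p(g(0, p(p(e))))), p(p(g(e, p(0)))))  →  g(g(e, p(0)), p(p(g(e, p(0)))))   [R7 at 1.2.1]
4. g(g(e, p(0)), p(p(g(e, p(0)))))  →  g(e, p(p(g(e, p(0)))))   [R5 at 1]
5. g(e, p(p(g(e, p(0)))))  →  g(e, p(p(e)))   [R5 at 2.1.1]
6. g(e, p(p(e)))  →  e   [R7 at ε]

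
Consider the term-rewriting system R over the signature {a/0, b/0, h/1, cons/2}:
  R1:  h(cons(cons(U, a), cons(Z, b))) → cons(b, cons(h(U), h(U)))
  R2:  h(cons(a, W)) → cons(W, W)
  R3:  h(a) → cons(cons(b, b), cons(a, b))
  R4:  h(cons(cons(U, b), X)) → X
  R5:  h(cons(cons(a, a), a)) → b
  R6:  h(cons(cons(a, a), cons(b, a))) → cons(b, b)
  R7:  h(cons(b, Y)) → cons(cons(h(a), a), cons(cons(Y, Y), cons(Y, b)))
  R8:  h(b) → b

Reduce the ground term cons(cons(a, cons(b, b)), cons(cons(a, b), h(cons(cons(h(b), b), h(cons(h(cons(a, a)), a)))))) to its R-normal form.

cons(cons(a, cons(b, b)), cons(cons(a, b), b))

1. cons(cons(a, cons(b, b)), cons(cons(a, b), h(cons(cons(h(b), b), h(cons(h(cons(a, a)), a))))))  →  cons(cons(a, cons(b, b)), cons(cons(a, b), h(cons(h(cons(a, a)), a))))   [R4 at 2.2]
2. cons(cons(a, cons(b, b)), cons(cons(a, b), h(cons(h(cons(a, a)), a))))  →  cons(cons(a, cons(b, b)), cons(cons(a, b), h(cons(cons(a, a), a))))   [R2 at 2.2.1.1]
3. cons(cons(a, cons(b, b)), cons(cons(a, b), h(cons(cons(a, a), a))))  →  cons(cons(a, cons(b, b)), cons(cons(a, b), b))   [R5 at 2.2]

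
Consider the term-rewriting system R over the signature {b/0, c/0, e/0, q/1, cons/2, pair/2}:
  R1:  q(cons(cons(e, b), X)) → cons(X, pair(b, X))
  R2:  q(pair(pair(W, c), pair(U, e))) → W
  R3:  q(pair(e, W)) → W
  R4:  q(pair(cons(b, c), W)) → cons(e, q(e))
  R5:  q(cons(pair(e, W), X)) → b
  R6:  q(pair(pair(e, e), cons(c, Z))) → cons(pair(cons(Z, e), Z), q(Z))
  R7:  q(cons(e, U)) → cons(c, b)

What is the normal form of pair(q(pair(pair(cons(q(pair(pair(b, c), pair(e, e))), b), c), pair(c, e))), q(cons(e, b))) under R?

1. pair(q(pair(pair(cons(q(pair(pair(b, c), pair(e, e))), b), c), pair(c, e))), q(cons(e, b)))  →  pair(cons(q(pair(pair(b, c), pair(e, e))), b), q(cons(e, b)))   [R2 at 1]
2. pair(cons(q(pair(pair(b, c), pair(e, e))), b), q(cons(e, b)))  →  pair(cons(b, b), q(cons(e, b)))   [R2 at 1.1]
3. pair(cons(b, b), q(cons(e, b)))  →  pair(cons(b, b), cons(c, b))   [R7 at 2]

pair(cons(b, b), cons(c, b))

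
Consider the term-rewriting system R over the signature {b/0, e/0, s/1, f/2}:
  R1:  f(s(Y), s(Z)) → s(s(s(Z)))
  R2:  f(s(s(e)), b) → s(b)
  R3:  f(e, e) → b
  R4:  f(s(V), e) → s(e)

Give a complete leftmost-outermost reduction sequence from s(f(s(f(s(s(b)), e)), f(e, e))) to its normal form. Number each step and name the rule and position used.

s(s(b))

1. s(f(s(f(s(s(b)), e)), f(e, e)))  →  s(f(s(s(e)), f(e, e)))   [R4 at 1.1.1]
2. s(f(s(s(e)), f(e, e)))  →  s(f(s(s(e)), b))   [R3 at 1.2]
3. s(f(s(s(e)), b))  →  s(s(b))   [R2 at 1]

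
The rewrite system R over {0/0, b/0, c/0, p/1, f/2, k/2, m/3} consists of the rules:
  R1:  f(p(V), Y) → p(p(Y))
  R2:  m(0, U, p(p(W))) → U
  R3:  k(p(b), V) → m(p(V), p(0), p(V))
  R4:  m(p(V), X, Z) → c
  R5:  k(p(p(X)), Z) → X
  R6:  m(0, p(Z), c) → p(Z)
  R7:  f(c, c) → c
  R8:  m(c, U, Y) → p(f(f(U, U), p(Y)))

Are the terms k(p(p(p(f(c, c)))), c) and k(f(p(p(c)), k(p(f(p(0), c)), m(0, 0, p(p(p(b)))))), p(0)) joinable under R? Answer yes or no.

Reduce t₁ = k(p(p(p(f(c, c)))), c):
1. k(p(p(p(f(c, c)))), c)  →  p(f(c, c))   [R5 at ε]
2. p(f(c, c))  →  p(c)   [R7 at 1]

Reduce t₂ = k(f(p(p(c)), k(p(f(p(0), c)), m(0, 0, p(p(p(b)))))), p(0)):
1. k(f(p(p(c)), k(p(f(p(0), c)), m(0, 0, p(p(p(b)))))), p(0))  →  k(p(p(k(p(f(p(0), c)), m(0, 0, p(p(p(b))))))), p(0))   [R1 at 1]
2. k(p(p(k(p(f(p(0), c)), m(0, 0, p(p(p(b))))))), p(0))  →  k(p(f(p(0), c)), m(0, 0, p(p(p(b)))))   [R5 at ε]
3. k(p(f(p(0), c)), m(0, 0, p(p(p(b)))))  →  k(p(p(p(c))), m(0, 0, p(p(p(b)))))   [R1 at 1.1]
4. k(p(p(p(c))), m(0, 0, p(p(p(b)))))  →  p(c)   [R5 at ε]

yes — NF(t₁) = p(c), NF(t₂) = p(c)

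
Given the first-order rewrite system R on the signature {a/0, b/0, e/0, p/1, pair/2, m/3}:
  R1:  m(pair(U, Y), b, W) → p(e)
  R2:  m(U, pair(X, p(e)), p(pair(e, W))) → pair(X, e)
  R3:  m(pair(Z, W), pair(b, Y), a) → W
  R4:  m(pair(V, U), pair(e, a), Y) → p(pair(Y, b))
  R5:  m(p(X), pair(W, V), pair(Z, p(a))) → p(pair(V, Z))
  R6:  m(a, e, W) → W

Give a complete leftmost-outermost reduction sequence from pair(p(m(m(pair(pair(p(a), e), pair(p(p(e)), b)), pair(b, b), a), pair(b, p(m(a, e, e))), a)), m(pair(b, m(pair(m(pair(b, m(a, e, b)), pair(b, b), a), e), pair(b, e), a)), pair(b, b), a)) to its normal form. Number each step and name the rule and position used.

pair(p(b), e)

1. pair(p(m(m(pair(pair(p(a), e), pair(p(p(e)), b)), pair(b, b), a), pair(b, p(m(a, e, e))), a)), m(pair(b, m(pair(m(pair(b, m(a, e, b)), pair(b, b), a), e), pair(b, e), a)), pair(b, b), a))  →  pair(p(m(pair(p(p(e)), b), pair(b, p(m(a, e, e))), a)), m(pair(b, m(pair(m(pair(b, m(a, e, b)), pair(b, b), a), e), pair(b, e), a)), pair(b, b), a))   [R3 at 1.1.1]
2. pair(p(m(pair(p(p(e)), b), pair(b, p(m(a, e, e))), a)), m(pair(b, m(pair(m(pair(b, m(a, e, b)), pair(b, b), a), e), pair(b, e), a)), pair(b, b), a))  →  pair(p(b), m(pair(b, m(pair(m(pair(b, m(a, e, b)), pair(b, b), a), e), pair(b, e), a)), pair(b, b), a))   [R3 at 1.1]
3. pair(p(b), m(pair(b, m(pair(m(pair(b, m(a, e, b)), pair(b, b), a), e), pair(b, e), a)), pair(b, b), a))  →  pair(p(b), m(pair(m(pair(b, m(a, e, b)), pair(b, b), a), e), pair(b, e), a))   [R3 at 2]
4. pair(p(b), m(pair(m(pair(b, m(a, e, b)), pair(b, b), a), e), pair(b, e), a))  →  pair(p(b), e)   [R3 at 2]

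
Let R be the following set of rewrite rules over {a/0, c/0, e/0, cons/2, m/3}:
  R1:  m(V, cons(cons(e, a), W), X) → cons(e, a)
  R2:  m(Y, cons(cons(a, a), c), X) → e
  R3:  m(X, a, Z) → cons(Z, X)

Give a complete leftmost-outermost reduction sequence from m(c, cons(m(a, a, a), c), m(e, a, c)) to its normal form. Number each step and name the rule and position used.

1. m(c, cons(m(a, a, a), c), m(e, a, c))  →  m(c, cons(cons(a, a), c), m(e, a, c))   [R3 at 2.1]
2. m(c, cons(cons(a, a), c), m(e, a, c))  →  e   [R2 at ε]

e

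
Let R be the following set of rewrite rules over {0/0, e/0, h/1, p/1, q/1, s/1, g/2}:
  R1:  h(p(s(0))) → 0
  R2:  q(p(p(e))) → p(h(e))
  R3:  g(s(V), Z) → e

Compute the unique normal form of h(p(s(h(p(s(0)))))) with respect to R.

1. h(p(s(h(p(s(0))))))  →  h(p(s(0)))   [R1 at 1.1.1]
2. h(p(s(0)))  →  0   [R1 at ε]

0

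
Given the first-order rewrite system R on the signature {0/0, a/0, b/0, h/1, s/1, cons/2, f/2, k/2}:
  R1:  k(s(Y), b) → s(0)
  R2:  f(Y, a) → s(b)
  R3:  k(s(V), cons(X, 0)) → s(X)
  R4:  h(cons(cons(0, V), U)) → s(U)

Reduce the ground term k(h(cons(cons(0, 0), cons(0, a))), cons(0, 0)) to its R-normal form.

1. k(h(cons(cons(0, 0), cons(0, a))), cons(0, 0))  →  k(s(cons(0, a)), cons(0, 0))   [R4 at 1]
2. k(s(cons(0, a)), cons(0, 0))  →  s(0)   [R3 at ε]

s(0)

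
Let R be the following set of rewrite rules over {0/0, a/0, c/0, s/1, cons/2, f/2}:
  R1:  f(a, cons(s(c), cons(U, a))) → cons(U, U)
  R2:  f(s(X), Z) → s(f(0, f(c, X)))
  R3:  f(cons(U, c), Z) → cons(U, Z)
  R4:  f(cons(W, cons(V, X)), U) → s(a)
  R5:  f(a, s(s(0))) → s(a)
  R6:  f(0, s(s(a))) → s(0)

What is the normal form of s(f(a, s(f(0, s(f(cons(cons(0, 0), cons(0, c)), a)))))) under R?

s(s(a))

1. s(f(a, s(f(0, s(f(cons(cons(0, 0), cons(0, c)), a))))))  →  s(f(a, s(f(0, s(s(a))))))   [R4 at 1.2.1.2.1]
2. s(f(a, s(f(0, s(s(a))))))  →  s(f(a, s(s(0))))   [R6 at 1.2.1]
3. s(f(a, s(s(0))))  →  s(s(a))   [R5 at 1]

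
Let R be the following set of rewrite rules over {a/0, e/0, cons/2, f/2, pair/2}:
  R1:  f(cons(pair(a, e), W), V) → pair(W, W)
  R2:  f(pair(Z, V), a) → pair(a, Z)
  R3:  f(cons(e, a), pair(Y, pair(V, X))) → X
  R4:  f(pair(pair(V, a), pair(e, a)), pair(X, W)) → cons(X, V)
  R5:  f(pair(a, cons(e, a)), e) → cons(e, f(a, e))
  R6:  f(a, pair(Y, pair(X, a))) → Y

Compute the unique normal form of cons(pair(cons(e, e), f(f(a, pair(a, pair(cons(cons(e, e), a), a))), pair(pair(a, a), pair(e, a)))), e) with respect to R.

1. cons(pair(cons(e, e), f(f(a, pair(a, pair(cons(cons(e, e), a), a))), pair(pair(a, a), pair(e, a)))), e)  →  cons(pair(cons(e, e), f(a, pair(pair(a, a), pair(e, a)))), e)   [R6 at 1.2.1]
2. cons(pair(cons(e, e), f(a, pair(pair(a, a), pair(e, a)))), e)  →  cons(pair(cons(e, e), pair(a, a)), e)   [R6 at 1.2]

cons(pair(cons(e, e), pair(a, a)), e)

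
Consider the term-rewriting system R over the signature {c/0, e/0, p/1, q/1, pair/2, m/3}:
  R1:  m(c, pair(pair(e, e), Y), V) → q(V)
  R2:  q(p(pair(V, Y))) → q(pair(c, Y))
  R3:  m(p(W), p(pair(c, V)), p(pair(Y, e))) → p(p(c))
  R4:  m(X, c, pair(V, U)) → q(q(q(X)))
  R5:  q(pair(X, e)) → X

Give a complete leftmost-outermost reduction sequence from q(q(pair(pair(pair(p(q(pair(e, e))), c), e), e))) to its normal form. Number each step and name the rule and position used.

1. q(q(pair(pair(pair(p(q(pair(e, e))), c), e), e)))  →  q(pair(pair(p(q(pair(e, e))), c), e))   [R5 at 1]
2. q(pair(pair(p(q(pair(e, e))), c), e))  →  pair(p(q(pair(e, e))), c)   [R5 at ε]
3. pair(p(q(pair(e, e))), c)  →  pair(p(e), c)   [R5 at 1.1]

pair(p(e), c)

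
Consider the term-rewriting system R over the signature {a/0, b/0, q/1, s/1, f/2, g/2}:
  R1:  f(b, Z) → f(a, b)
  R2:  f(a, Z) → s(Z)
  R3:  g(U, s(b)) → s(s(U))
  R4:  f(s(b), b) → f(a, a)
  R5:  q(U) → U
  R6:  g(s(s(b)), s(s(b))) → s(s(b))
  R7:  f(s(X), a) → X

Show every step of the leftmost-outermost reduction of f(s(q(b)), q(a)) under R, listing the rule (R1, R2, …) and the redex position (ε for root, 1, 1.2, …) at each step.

b

1. f(s(q(b)), q(a))  →  f(s(b), q(a))   [R5 at 1.1]
2. f(s(b), q(a))  →  f(s(b), a)   [R5 at 2]
3. f(s(b), a)  →  b   [R7 at ε]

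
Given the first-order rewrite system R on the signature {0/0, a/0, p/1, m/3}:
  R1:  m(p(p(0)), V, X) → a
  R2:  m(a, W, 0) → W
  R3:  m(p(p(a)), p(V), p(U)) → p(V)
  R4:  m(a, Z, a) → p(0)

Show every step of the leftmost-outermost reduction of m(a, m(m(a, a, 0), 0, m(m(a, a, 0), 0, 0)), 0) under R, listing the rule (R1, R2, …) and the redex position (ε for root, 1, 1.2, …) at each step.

1. m(a, m(m(a, a, 0), 0, m(m(a, a, 0), 0, 0)), 0)  →  m(m(a, a, 0), 0, m(m(a, a, 0), 0, 0))   [R2 at ε]
2. m(m(a, a, 0), 0, m(m(a, a, 0), 0, 0))  →  m(a, 0, m(m(a, a, 0), 0, 0))   [R2 at 1]
3. m(a, 0, m(m(a, a, 0), 0, 0))  →  m(a, 0, m(a, 0, 0))   [R2 at 3.1]
4. m(a, 0, m(a, 0, 0))  →  m(a, 0, 0)   [R2 at 3]
5. m(a, 0, 0)  →  0   [R2 at ε]

0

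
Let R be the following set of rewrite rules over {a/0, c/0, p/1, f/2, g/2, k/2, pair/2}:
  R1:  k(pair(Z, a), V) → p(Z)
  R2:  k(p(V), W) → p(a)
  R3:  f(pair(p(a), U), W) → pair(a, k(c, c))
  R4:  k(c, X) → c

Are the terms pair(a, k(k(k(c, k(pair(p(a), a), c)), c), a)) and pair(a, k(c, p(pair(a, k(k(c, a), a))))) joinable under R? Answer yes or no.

Reduce t₁ = pair(a, k(k(k(c, k(pair(p(a), a), c)), c), a)):
1. pair(a, k(k(k(c, k(pair(p(a), a), c)), c), a))  →  pair(a, k(k(c, c), a))   [R4 at 2.1.1]
2. pair(a, k(k(c, c), a))  →  pair(a, k(c, a))   [R4 at 2.1]
3. pair(a, k(c, a))  →  pair(a, c)   [R4 at 2]

Reduce t₂ = pair(a, k(c, p(pair(a, k(k(c, a), a))))):
1. pair(a, k(c, p(pair(a, k(k(c, a), a)))))  →  pair(a, c)   [R4 at 2]

yes — NF(t₁) = pair(a, c), NF(t₂) = pair(a, c)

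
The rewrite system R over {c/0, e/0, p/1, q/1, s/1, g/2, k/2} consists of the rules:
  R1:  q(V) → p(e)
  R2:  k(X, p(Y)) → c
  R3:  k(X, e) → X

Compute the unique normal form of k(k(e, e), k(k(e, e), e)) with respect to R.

e

1. k(k(e, e), k(k(e, e), e))  →  k(e, k(k(e, e), e))   [R3 at 1]
2. k(e, k(k(e, e), e))  →  k(e, k(e, e))   [R3 at 2]
3. k(e, k(e, e))  →  k(e, e)   [R3 at 2]
4. k(e, e)  →  e   [R3 at ε]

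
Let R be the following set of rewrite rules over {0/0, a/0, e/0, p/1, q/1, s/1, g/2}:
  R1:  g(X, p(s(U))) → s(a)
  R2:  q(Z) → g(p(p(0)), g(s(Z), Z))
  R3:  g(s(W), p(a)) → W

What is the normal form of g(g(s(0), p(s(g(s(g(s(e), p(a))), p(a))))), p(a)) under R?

a

1. g(g(s(0), p(s(g(s(g(s(e), p(a))), p(a))))), p(a))  →  g(s(a), p(a))   [R1 at 1]
2. g(s(a), p(a))  →  a   [R3 at ε]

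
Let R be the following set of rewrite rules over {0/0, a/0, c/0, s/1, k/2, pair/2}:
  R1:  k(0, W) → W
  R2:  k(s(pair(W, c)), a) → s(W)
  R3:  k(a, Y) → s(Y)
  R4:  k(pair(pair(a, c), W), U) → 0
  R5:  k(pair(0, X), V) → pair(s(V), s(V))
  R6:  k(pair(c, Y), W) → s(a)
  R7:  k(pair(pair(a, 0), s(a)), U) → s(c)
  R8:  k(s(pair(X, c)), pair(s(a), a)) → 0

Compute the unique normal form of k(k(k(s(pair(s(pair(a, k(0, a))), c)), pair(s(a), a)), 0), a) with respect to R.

a

1. k(k(k(s(pair(s(pair(a, k(0, a))), c)), pair(s(a), a)), 0), a)  →  k(k(0, 0), a)   [R8 at 1.1]
2. k(k(0, 0), a)  →  k(0, a)   [R1 at 1]
3. k(0, a)  →  a   [R1 at ε]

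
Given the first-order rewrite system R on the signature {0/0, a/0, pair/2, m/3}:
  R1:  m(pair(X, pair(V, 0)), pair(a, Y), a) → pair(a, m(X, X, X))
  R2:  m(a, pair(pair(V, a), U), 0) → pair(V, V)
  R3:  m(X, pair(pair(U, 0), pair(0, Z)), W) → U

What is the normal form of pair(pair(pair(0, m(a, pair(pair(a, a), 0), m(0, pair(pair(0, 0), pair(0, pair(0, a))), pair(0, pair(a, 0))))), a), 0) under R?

1. pair(pair(pair(0, m(a, pair(pair(a, a), 0), m(0, pair(pair(0, 0), pair(0, pair(0, a))), pair(0, pair(a, 0))))), a), 0)  →  pair(pair(pair(0, m(a, pair(pair(a, a), 0), 0)), a), 0)   [R3 at 1.1.2.3]
2. pair(pair(pair(0, m(a, pair(pair(a, a), 0), 0)), a), 0)  →  pair(pair(pair(0, pair(a, a)), a), 0)   [R2 at 1.1.2]

pair(pair(pair(0, pair(a, a)), a), 0)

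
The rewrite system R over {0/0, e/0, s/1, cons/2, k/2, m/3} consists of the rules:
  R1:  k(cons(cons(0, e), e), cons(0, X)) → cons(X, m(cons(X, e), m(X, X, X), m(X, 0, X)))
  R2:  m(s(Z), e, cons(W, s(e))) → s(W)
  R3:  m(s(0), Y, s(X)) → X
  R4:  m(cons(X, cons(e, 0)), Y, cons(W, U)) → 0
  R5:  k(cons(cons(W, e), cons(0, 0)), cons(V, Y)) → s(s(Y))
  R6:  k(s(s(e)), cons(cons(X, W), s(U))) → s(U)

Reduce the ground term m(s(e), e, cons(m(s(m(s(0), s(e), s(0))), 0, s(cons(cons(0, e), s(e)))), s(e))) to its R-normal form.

1. m(s(e), e, cons(m(s(m(s(0), s(e), s(0))), 0, s(cons(cons(0, e), s(e)))), s(e)))  →  s(m(s(m(s(0), s(e), s(0))), 0, s(cons(cons(0, e), s(e)))))   [R2 at ε]
2. s(m(s(m(s(0), s(e), s(0))), 0, s(cons(cons(0, e), s(e)))))  →  s(m(s(0), 0, s(cons(cons(0, e), s(e)))))   [R3 at 1.1.1]
3. s(m(s(0), 0, s(cons(cons(0, e), s(e)))))  →  s(cons(cons(0, e), s(e)))   [R3 at 1]

s(cons(cons(0, e), s(e)))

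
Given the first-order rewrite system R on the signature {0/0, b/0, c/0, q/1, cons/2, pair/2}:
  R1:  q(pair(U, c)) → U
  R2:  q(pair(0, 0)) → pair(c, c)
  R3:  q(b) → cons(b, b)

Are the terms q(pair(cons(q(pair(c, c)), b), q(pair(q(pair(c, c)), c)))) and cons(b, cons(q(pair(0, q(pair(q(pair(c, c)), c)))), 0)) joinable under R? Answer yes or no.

no — NF(t₁) = cons(c, b), NF(t₂) = cons(b, cons(0, 0))

Reduce t₁ = q(pair(cons(q(pair(c, c)), b), q(pair(q(pair(c, c)), c)))):
1. q(pair(cons(q(pair(c, c)), b), q(pair(q(pair(c, c)), c))))  →  q(pair(cons(c, b), q(pair(q(pair(c, c)), c))))   [R1 at 1.1.1]
2. q(pair(cons(c, b), q(pair(q(pair(c, c)), c))))  →  q(pair(cons(c, b), q(pair(c, c))))   [R1 at 1.2]
3. q(pair(cons(c, b), q(pair(c, c))))  →  q(pair(cons(c, b), c))   [R1 at 1.2]
4. q(pair(cons(c, b), c))  →  cons(c, b)   [R1 at ε]

Reduce t₂ = cons(b, cons(q(pair(0, q(pair(q(pair(c, c)), c)))), 0)):
1. cons(b, cons(q(pair(0, q(pair(q(pair(c, c)), c)))), 0))  →  cons(b, cons(q(pair(0, q(pair(c, c)))), 0))   [R1 at 2.1.1.2]
2. cons(b, cons(q(pair(0, q(pair(c, c)))), 0))  →  cons(b, cons(q(pair(0, c)), 0))   [R1 at 2.1.1.2]
3. cons(b, cons(q(pair(0, c)), 0))  →  cons(b, cons(0, 0))   [R1 at 2.1]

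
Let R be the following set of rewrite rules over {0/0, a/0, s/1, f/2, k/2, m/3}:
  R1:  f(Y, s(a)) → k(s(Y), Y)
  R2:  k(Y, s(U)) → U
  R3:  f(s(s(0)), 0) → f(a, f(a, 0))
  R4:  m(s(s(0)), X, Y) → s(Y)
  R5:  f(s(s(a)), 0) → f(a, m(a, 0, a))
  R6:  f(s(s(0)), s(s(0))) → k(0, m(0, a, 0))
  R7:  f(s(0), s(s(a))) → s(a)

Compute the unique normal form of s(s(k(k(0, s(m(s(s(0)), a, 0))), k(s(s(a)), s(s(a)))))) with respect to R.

s(s(a))

1. s(s(k(k(0, s(m(s(s(0)), a, 0))), k(s(s(a)), s(s(a))))))  →  s(s(k(m(s(s(0)), a, 0), k(s(s(a)), s(s(a))))))   [R2 at 1.1.1]
2. s(s(k(m(s(s(0)), a, 0), k(s(s(a)), s(s(a))))))  →  s(s(k(s(0), k(s(s(a)), s(s(a))))))   [R4 at 1.1.1]
3. s(s(k(s(0), k(s(s(a)), s(s(a))))))  →  s(s(k(s(0), s(a))))   [R2 at 1.1.2]
4. s(s(k(s(0), s(a))))  →  s(s(a))   [R2 at 1.1]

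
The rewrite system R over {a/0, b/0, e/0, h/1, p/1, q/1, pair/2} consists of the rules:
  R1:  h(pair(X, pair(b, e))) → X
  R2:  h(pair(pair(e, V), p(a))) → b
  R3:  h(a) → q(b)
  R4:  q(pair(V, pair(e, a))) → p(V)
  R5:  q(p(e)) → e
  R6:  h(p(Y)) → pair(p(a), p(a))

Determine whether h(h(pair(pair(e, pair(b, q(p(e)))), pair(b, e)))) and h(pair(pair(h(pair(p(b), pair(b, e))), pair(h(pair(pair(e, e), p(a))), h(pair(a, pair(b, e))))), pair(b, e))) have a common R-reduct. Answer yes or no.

Reduce t₁ = h(h(pair(pair(e, pair(b, q(p(e)))), pair(b, e)))):
1. h(h(pair(pair(e, pair(b, q(p(e)))), pair(b, e))))  →  h(pair(e, pair(b, q(p(e)))))   [R1 at 1]
2. h(pair(e, pair(b, q(p(e)))))  →  h(pair(e, pair(b, e)))   [R5 at 1.2.2]
3. h(pair(e, pair(b, e)))  →  e   [R1 at ε]

Reduce t₂ = h(pair(pair(h(pair(p(b), pair(b, e))), pair(h(pair(pair(e, e), p(a))), h(pair(a, pair(b, e))))), pair(b, e))):
1. h(pair(pair(h(pair(p(b), pair(b, e))), pair(h(pair(pair(e, e), p(a))), h(pair(a, pair(b, e))))), pair(b, e)))  →  pair(h(pair(p(b), pair(b, e))), pair(h(pair(pair(e, e), p(a))), h(pair(a, pair(b, e)))))   [R1 at ε]
2. pair(h(pair(p(b), pair(b, e))), pair(h(pair(pair(e, e), p(a))), h(pair(a, pair(b, e)))))  →  pair(p(b), pair(h(pair(pair(e, e), p(a))), h(pair(a, pair(b, e)))))   [R1 at 1]
3. pair(p(b), pair(h(pair(pair(e, e), p(a))), h(pair(a, pair(b, e)))))  →  pair(p(b), pair(b, h(pair(a, pair(b, e)))))   [R2 at 2.1]
4. pair(p(b), pair(b, h(pair(a, pair(b, e)))))  →  pair(p(b), pair(b, a))   [R1 at 2.2]

no — NF(t₁) = e, NF(t₂) = pair(p(b), pair(b, a))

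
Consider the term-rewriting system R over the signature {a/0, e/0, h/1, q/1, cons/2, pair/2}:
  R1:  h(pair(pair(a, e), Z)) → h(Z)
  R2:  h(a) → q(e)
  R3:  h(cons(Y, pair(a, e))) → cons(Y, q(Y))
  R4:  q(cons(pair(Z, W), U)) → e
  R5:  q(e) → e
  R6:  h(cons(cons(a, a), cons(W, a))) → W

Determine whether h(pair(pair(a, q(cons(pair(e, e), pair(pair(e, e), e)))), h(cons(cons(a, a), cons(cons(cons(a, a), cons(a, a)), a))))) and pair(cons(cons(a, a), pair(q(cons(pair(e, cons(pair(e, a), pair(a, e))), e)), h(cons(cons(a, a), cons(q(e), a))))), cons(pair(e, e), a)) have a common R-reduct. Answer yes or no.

Reduce t₁ = h(pair(pair(a, q(cons(pair(e, e), pair(pair(e, e), e)))), h(cons(cons(a, a), cons(cons(cons(a, a), cons(a, a)), a))))):
1. h(pair(pair(a, q(cons(pair(e, e), pair(pair(e, e), e)))), h(cons(cons(a, a), cons(cons(cons(a, a), cons(a, a)), a)))))  →  h(pair(pair(a, e), h(cons(cons(a, a), cons(cons(cons(a, a), cons(a, a)), a)))))   [R4 at 1.1.2]
2. h(pair(pair(a, e), h(cons(cons(a, a), cons(cons(cons(a, a), cons(a, a)), a)))))  →  h(h(cons(cons(a, a), cons(cons(cons(a, a), cons(a, a)), a))))   [R1 at ε]
3. h(h(cons(cons(a, a), cons(cons(cons(a, a), cons(a, a)), a))))  →  h(cons(cons(a, a), cons(a, a)))   [R6 at 1]
4. h(cons(cons(a, a), cons(a, a)))  →  a   [R6 at ε]

Reduce t₂ = pair(cons(cons(a, a), pair(q(cons(pair(e, cons(pair(e, a), pair(a, e))), e)), h(cons(cons(a, a), cons(q(e), a))))), cons(pair(e, e), a)):
1. pair(cons(cons(a, a), pair(q(cons(pair(e, cons(pair(e, a), pair(a, e))), e)), h(cons(cons(a, a), cons(q(e), a))))), cons(pair(e, e), a))  →  pair(cons(cons(a, a), pair(e, h(cons(cons(a, a), cons(q(e), a))))), cons(pair(e, e), a))   [R4 at 1.2.1]
2. pair(cons(cons(a, a), pair(e, h(cons(cons(a, a), cons(q(e), a))))), cons(pair(e, e), a))  →  pair(cons(cons(a, a), pair(e, q(e))), cons(pair(e, e), a))   [R6 at 1.2.2]
3. pair(cons(cons(a, a), pair(e, q(e))), cons(pair(e, e), a))  →  pair(cons(cons(a, a), pair(e, e)), cons(pair(e, e), a))   [R5 at 1.2.2]

no — NF(t₁) = a, NF(t₂) = pair(cons(cons(a, a), pair(e, e)), cons(pair(e, e), a))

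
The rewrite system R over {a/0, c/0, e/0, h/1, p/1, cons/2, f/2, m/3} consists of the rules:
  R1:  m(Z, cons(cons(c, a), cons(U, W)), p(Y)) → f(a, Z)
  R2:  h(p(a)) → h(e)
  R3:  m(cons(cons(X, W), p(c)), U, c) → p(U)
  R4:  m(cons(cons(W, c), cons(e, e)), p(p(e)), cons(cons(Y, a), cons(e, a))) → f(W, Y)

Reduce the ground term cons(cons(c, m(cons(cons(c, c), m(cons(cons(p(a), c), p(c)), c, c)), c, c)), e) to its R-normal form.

cons(cons(c, p(c)), e)

1. cons(cons(c, m(cons(cons(c, c), m(cons(cons(p(a), c), p(c)), c, c)), c, c)), e)  →  cons(cons(c, m(cons(cons(c, c), p(c)), c, c)), e)   [R3 at 1.2.1.2]
2. cons(cons(c, m(cons(cons(c, c), p(c)), c, c)), e)  →  cons(cons(c, p(c)), e)   [R3 at 1.2]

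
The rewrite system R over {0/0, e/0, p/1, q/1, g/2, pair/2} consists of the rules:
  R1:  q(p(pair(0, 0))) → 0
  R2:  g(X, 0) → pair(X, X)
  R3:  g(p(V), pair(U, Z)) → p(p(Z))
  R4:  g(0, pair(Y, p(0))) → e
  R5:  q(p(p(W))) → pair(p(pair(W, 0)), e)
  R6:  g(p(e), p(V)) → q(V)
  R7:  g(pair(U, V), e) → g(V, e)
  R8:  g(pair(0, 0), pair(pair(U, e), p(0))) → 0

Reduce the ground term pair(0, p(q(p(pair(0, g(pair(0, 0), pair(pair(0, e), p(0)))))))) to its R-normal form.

1. pair(0, p(q(p(pair(0, g(pair(0, 0), pair(pair(0, e), p(0))))))))  →  pair(0, p(q(p(pair(0, 0)))))   [R8 at 2.1.1.1.2]
2. pair(0, p(q(p(pair(0, 0)))))  →  pair(0, p(0))   [R1 at 2.1]

pair(0, p(0))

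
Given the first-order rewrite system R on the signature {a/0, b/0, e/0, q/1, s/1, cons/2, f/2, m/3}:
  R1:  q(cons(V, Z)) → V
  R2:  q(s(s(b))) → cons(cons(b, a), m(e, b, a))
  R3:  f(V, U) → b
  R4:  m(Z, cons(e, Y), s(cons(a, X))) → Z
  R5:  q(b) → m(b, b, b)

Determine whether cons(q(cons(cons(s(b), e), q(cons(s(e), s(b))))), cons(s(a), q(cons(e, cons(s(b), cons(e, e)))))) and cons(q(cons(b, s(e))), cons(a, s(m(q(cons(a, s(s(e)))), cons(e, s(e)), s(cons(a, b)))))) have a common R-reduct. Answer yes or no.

Reduce t₁ = cons(q(cons(cons(s(b), e), q(cons(s(e), s(b))))), cons(s(a), q(cons(e, cons(s(b), cons(e, e)))))):
1. cons(q(cons(cons(s(b), e), q(cons(s(e), s(b))))), cons(s(a), q(cons(e, cons(s(b), cons(e, e))))))  →  cons(cons(s(b), e), cons(s(a), q(cons(e, cons(s(b), cons(e, e))))))   [R1 at 1]
2. cons(cons(s(b), e), cons(s(a), q(cons(e, cons(s(b), cons(e, e))))))  →  cons(cons(s(b), e), cons(s(a), e))   [R1 at 2.2]

Reduce t₂ = cons(q(cons(b, s(e))), cons(a, s(m(q(cons(a, s(s(e)))), cons(e, s(e)), s(cons(a, b)))))):
1. cons(q(cons(b, s(e))), cons(a, s(m(q(cons(a, s(s(e)))), cons(e, s(e)), s(cons(a, b))))))  →  cons(b, cons(a, s(m(q(cons(a, s(s(e)))), cons(e, s(e)), s(cons(a, b))))))   [R1 at 1]
2. cons(b, cons(a, s(m(q(cons(a, s(s(e)))), cons(e, s(e)), s(cons(a, b))))))  →  cons(b, cons(a, s(q(cons(a, s(s(e)))))))   [R4 at 2.2.1]
3. cons(b, cons(a, s(q(cons(a, s(s(e)))))))  →  cons(b, cons(a, s(a)))   [R1 at 2.2.1]

no — NF(t₁) = cons(cons(s(b), e), cons(s(a), e)), NF(t₂) = cons(b, cons(a, s(a)))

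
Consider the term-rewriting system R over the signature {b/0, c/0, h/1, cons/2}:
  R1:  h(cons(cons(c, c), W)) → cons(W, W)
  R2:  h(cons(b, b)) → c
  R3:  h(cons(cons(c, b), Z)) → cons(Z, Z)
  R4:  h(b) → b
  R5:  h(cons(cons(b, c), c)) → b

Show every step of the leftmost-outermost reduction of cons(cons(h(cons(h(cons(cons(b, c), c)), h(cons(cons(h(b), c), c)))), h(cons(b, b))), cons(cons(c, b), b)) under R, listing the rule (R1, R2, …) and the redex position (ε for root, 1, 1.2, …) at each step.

cons(cons(c, c), cons(cons(c, b), b))

1. cons(cons(h(cons(h(cons(cons(b, c), c)), h(cons(cons(h(b), c), c)))), h(cons(b, b))), cons(cons(c, b), b))  →  cons(cons(h(cons(b, h(cons(cons(h(b), c), c)))), h(cons(b, b))), cons(cons(c, b), b))   [R5 at 1.1.1.1]
2. cons(cons(h(cons(b, h(cons(cons(h(b), c), c)))), h(cons(b, b))), cons(cons(c, b), b))  →  cons(cons(h(cons(b, h(cons(cons(b, c), c)))), h(cons(b, b))), cons(cons(c, b), b))   [R4 at 1.1.1.2.1.1.1]
3. cons(cons(h(cons(b, h(cons(cons(b, c), c)))), h(cons(b, b))), cons(cons(c, b), b))  →  cons(cons(h(cons(b, b)), h(cons(b, b))), cons(cons(c, b), b))   [R5 at 1.1.1.2]
4. cons(cons(h(cons(b, b)), h(cons(b, b))), cons(cons(c, b), b))  →  cons(cons(c, h(cons(b, b))), cons(cons(c, b), b))   [R2 at 1.1]
5. cons(cons(c, h(cons(b, b))), cons(cons(c, b), b))  →  cons(cons(c, c), cons(cons(c, b), b))   [R2 at 1.2]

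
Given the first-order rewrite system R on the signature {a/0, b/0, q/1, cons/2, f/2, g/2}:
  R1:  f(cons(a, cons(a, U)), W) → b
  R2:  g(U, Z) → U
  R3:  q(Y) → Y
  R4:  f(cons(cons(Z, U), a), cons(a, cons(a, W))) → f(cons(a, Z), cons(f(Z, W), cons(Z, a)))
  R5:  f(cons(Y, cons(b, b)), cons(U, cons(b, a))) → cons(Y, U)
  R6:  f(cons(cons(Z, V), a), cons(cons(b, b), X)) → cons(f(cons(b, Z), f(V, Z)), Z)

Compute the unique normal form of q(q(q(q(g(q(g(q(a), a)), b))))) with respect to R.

1. q(q(q(q(g(q(g(q(a), a)), b)))))  →  q(q(q(g(q(g(q(a), a)), b))))   [R3 at ε]
2. q(q(q(g(q(g(q(a), a)), b))))  →  q(q(g(q(g(q(a), a)), b)))   [R3 at ε]
3. q(q(g(q(g(q(a), a)), b)))  →  q(g(q(g(q(a), a)), b))   [R3 at ε]
4. q(g(q(g(q(a), a)), b))  →  g(q(g(q(a), a)), b)   [R3 at ε]
5. g(q(g(q(a), a)), b)  →  q(g(q(a), a))   [R2 at ε]
6. q(g(q(a), a))  →  g(q(a), a)   [R3 at ε]
7. g(q(a), a)  →  q(a)   [R2 at ε]
8. q(a)  →  a   [R3 at ε]

a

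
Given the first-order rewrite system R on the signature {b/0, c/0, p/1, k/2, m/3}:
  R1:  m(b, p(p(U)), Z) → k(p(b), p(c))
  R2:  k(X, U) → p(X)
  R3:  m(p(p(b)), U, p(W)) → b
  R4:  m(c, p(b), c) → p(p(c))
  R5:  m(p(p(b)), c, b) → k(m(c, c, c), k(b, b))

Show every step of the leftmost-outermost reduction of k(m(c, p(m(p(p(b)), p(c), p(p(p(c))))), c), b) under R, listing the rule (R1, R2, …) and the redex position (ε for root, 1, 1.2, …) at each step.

p(p(p(c)))

1. k(m(c, p(m(p(p(b)), p(c), p(p(p(c))))), c), b)  →  p(m(c, p(m(p(p(b)), p(c), p(p(p(c))))), c))   [R2 at ε]
2. p(m(c, p(m(p(p(b)), p(c), p(p(p(c))))), c))  →  p(m(c, p(b), c))   [R3 at 1.2.1]
3. p(m(c, p(b), c))  →  p(p(p(c)))   [R4 at 1]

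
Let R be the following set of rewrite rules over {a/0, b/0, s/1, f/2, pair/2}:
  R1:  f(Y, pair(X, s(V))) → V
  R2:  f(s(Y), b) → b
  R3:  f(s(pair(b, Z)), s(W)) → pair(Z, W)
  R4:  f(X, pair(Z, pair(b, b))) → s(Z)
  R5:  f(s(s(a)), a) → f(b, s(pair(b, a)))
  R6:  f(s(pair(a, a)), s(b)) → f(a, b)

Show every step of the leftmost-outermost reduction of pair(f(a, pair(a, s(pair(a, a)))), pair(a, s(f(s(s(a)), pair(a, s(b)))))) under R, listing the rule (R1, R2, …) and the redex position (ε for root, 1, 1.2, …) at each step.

pair(pair(a, a), pair(a, s(b)))

1. pair(f(a, pair(a, s(pair(a, a)))), pair(a, s(f(s(s(a)), pair(a, s(b))))))  →  pair(pair(a, a), pair(a, s(f(s(s(a)), pair(a, s(b))))))   [R1 at 1]
2. pair(pair(a, a), pair(a, s(f(s(s(a)), pair(a, s(b))))))  →  pair(pair(a, a), pair(a, s(b)))   [R1 at 2.2.1]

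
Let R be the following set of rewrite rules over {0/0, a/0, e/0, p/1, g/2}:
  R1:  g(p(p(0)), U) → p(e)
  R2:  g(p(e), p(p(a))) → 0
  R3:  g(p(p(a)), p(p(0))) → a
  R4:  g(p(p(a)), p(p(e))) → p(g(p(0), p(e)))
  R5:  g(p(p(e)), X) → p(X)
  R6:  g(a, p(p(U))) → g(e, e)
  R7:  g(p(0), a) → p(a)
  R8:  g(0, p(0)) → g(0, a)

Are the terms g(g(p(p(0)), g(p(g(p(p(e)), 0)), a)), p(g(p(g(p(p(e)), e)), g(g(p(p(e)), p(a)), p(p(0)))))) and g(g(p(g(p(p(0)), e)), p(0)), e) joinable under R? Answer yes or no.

Reduce t₁ = g(g(p(p(0)), g(p(g(p(p(e)), 0)), a)), p(g(p(g(p(p(e)), e)), g(g(p(p(e)), p(a)), p(p(0)))))):
1. g(g(p(p(0)), g(p(g(p(p(e)), 0)), a)), p(g(p(g(p(p(e)), e)), g(g(p(p(e)), p(a)), p(p(0))))))  →  g(p(e), p(g(p(g(p(p(e)), e)), g(g(p(p(e)), p(a)), p(p(0))))))   [R1 at 1]
2. g(p(e), p(g(p(g(p(p(e)), e)), g(g(p(p(e)), p(a)), p(p(0))))))  →  g(p(e), p(g(p(p(e)), g(g(p(p(e)), p(a)), p(p(0))))))   [R5 at 2.1.1.1]
3. g(p(e), p(g(p(p(e)), g(g(p(p(e)), p(a)), p(p(0))))))  →  g(p(e), p(p(g(g(p(p(e)), p(a)), p(p(0))))))   [R5 at 2.1]
4. g(p(e), p(p(g(g(p(p(e)), p(a)), p(p(0))))))  →  g(p(e), p(p(g(p(p(a)), p(p(0))))))   [R5 at 2.1.1.1]
5. g(p(e), p(p(g(p(p(a)), p(p(0))))))  →  g(p(e), p(p(a)))   [R3 at 2.1.1]
6. g(p(e), p(p(a)))  →  0   [R2 at ε]

Reduce t₂ = g(g(p(g(p(p(0)), e)), p(0)), e):
1. g(g(p(g(p(p(0)), e)), p(0)), e)  →  g(g(p(p(e)), p(0)), e)   [R1 at 1.1.1]
2. g(g(p(p(e)), p(0)), e)  →  g(p(p(0)), e)   [R5 at 1]
3. g(p(p(0)), e)  →  p(e)   [R1 at ε]

no — NF(t₁) = 0, NF(t₂) = p(e)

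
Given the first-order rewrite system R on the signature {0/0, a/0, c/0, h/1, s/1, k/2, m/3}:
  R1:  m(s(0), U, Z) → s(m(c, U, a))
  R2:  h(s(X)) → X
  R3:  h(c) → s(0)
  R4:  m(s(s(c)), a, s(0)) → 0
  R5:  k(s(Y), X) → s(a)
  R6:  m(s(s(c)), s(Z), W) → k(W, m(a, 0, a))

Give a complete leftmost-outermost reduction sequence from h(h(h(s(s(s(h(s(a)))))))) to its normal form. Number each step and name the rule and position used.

a

1. h(h(h(s(s(s(h(s(a))))))))  →  h(h(s(s(h(s(a))))))   [R2 at 1.1]
2. h(h(s(s(h(s(a))))))  →  h(s(h(s(a))))   [R2 at 1]
3. h(s(h(s(a))))  →  h(s(a))   [R2 at ε]
4. h(s(a))  →  a   [R2 at ε]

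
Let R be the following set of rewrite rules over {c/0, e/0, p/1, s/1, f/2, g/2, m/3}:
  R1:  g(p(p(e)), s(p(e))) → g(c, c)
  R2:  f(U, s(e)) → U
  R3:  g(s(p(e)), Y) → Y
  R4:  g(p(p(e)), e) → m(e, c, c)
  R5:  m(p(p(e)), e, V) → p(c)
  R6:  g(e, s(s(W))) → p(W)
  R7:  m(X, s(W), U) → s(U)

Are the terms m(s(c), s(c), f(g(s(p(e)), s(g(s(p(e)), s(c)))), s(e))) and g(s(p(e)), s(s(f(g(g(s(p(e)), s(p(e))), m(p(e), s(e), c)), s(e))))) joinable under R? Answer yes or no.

Reduce t₁ = m(s(c), s(c), f(g(s(p(e)), s(g(s(p(e)), s(c)))), s(e))):
1. m(s(c), s(c), f(g(s(p(e)), s(g(s(p(e)), s(c)))), s(e)))  →  s(f(g(s(p(e)), s(g(s(p(e)), s(c)))), s(e)))   [R7 at ε]
2. s(f(g(s(p(e)), s(g(s(p(e)), s(c)))), s(e)))  →  s(g(s(p(e)), s(g(s(p(e)), s(c)))))   [R2 at 1]
3. s(g(s(p(e)), s(g(s(p(e)), s(c)))))  →  s(s(g(s(p(e)), s(c))))   [R3 at 1]
4. s(s(g(s(p(e)), s(c))))  →  s(s(s(c)))   [R3 at 1.1]

Reduce t₂ = g(s(p(e)), s(s(f(g(g(s(p(e)), s(p(e))), m(p(e), s(e), c)), s(e))))):
1. g(s(p(e)), s(s(f(g(g(s(p(e)), s(p(e))), m(p(e), s(e), c)), s(e)))))  →  s(s(f(g(g(s(p(e)), s(p(e))), m(p(e), s(e), c)), s(e))))   [R3 at ε]
2. s(s(f(g(g(s(p(e)), s(p(e))), m(p(e), s(e), c)), s(e))))  →  s(s(g(g(s(p(e)), s(p(e))), m(p(e), s(e), c))))   [R2 at 1.1]
3. s(s(g(g(s(p(e)), s(p(e))), m(p(e), s(e), c))))  →  s(s(g(s(p(e)), m(p(e), s(e), c))))   [R3 at 1.1.1]
4. s(s(g(s(p(e)), m(p(e), s(e), c))))  →  s(s(m(p(e), s(e), c)))   [R3 at 1.1]
5. s(s(m(p(e), s(e), c)))  →  s(s(s(c)))   [R7 at 1.1]

yes — NF(t₁) = s(s(s(c))), NF(t₂) = s(s(s(c)))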